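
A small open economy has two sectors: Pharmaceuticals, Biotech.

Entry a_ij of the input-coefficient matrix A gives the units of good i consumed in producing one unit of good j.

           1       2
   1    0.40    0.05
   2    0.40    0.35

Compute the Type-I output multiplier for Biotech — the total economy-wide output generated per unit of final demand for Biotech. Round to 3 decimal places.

m_2 = 1.757

I − A =
  [   0.60    -0.05]
  [  -0.40     0.65]
det(I−A) = (0.60)(0.65) − (-0.05)(-0.40) = 0.3700
adj(I−A) = [[0.65, 0.05], [0.40, 0.60]]
(I − A)⁻¹ = adj(I−A) / det(I−A) ≈
  [   1.7568     0.1351]
  [   1.0811     1.6216]
The output multiplier for sector j is the column-j sum of the Leontief inverse (I − A)⁻¹ = adj(I−A) / det(I−A).
Column 2 of adj(I−A): (0.05, 0.60); det(I−A) = 0.3700.
m_2 = (0.05 + 0.60) / 0.3700 = 0.65 / 0.3700 ≈ 1.757.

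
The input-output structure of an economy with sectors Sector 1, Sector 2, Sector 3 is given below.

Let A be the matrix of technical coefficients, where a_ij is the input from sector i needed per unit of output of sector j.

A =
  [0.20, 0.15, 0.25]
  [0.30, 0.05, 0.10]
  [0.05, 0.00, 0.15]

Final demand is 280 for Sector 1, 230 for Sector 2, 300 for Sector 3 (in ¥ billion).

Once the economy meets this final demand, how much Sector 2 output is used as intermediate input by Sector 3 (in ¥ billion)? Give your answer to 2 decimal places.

I − A =
  [   0.80    -0.15    -0.25]
  [  -0.30     0.95    -0.10]
  [  -0.05     0.00     0.85]
Cofactors of I−A, C_ij = (−1)^(i+j)·(minor ij) (rows/columns in the sector order above):
  C_11 = (0.95)(0.85) − (-0.10)(0.00) = 0.8075
  C_12 = −[(-0.30)(0.85) − (-0.10)(-0.05)] = 0.2600
  C_13 = (-0.30)(0.00) − (0.95)(-0.05) = 0.0475
  C_21 = −[(-0.15)(0.85) − (-0.25)(0.00)] = 0.1275
  C_22 = (0.80)(0.85) − (-0.25)(-0.05) = 0.6675
  C_23 = −[(0.80)(0.00) − (-0.15)(-0.05)] = 0.0075
  C_31 = (-0.15)(-0.10) − (-0.25)(0.95) = 0.2525
  C_32 = −[(0.80)(-0.10) − (-0.25)(-0.30)] = 0.1550
  C_33 = (0.80)(0.95) − (-0.15)(-0.30) = 0.7150
det(I−A) = Σ_j (I−A)_1j·C_1j = (0.80)(0.8075) + (-0.15)(0.2600) + (-0.25)(0.0475) = 0.595125
adj(I−A) = Cᵀ =
  [ 0.8075   0.1275   0.2525]
  [ 0.2600   0.6675   0.1550]
  [ 0.0475   0.0075   0.7150]
(I − A)⁻¹ = adj(I−A) / det(I−A) ≈
  [   1.3569     0.2142     0.4243]
  [   0.4369     1.1216     0.2604]
  [   0.0798     0.0126     1.2014]
First solve x = (I − A)⁻¹ d = adj(I−A)·d / det(I−A); in particular x_3 = (0.0475·280 + 0.0075·230 + 0.7150·300) / 0.595125 = 229.525 / 0.595125 ≈ 385.6753.
Intermediate flow from 2 to 3: z_23 = a_23 · x_3 = 0.10 × 229.525 / 0.595125 = 22.9525 / 0.595125 ≈ 38.57.

z_23 = 38.57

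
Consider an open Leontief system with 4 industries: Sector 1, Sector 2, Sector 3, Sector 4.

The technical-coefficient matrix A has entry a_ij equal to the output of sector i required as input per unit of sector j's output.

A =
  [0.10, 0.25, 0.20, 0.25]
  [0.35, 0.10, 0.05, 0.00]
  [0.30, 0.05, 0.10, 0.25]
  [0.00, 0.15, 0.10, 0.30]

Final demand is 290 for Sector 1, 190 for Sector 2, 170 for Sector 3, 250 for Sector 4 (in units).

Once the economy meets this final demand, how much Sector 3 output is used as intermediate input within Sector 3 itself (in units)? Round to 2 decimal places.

I − A =
  [   0.90    -0.25    -0.20    -0.25]
  [  -0.35     0.90    -0.05     0.00]
  [  -0.30    -0.05     0.90    -0.25]
  [   0.00    -0.15    -0.10     0.70]
Compute the cofactors C_ij = (−1)^(i+j)·(3×3 minor ij) of I−A; the adjugate is their transpose:
adj(I−A) = Cᵀ =
  [ 0.540875   0.200750   0.159125   0.250000]
  [ 0.222250   0.495000   0.089250   0.111250]
  [ 0.214375   0.129000   0.492625   0.252500]
  [ 0.078250   0.124500   0.089500   0.586750]
det(I−A) = Σ_j (I−A)_1j·C_1j = (0.90)(0.540875) + (-0.25)(0.222250) + (-0.20)(0.214375) + (-0.25)(0.078250) = 0.3687875
(I − A)⁻¹ = adj(I−A) / det(I−A) ≈
  [   1.4666     0.5444     0.4315     0.6779]
  [   0.6027     1.3422     0.2420     0.3017]
  [   0.5813     0.3498     1.3358     0.6847]
  [   0.2122     0.3376     0.2427     1.5910]
First solve x = (I − A)⁻¹ d = adj(I−A)·d / det(I−A); in particular x_3 = (0.214375·290 + 0.129000·190 + 0.492625·170 + 0.252500·250) / 0.3687875 = 233.55 / 0.3687875 ≈ 633.2915.
Intermediate flow from 3 to 3: z_33 = a_33 · x_3 = 0.10 × 233.55 / 0.3687875 = 23.355 / 0.3687875 ≈ 63.33.

z_33 = 63.33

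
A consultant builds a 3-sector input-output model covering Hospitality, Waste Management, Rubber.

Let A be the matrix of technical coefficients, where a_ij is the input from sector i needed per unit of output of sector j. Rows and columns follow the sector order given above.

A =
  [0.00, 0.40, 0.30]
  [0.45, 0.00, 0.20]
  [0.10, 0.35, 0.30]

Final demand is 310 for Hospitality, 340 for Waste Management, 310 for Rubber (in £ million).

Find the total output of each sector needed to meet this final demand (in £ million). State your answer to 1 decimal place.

x_1 = 1060.3, x_2 = 1040.0, x_3 = 1114.3

I − A =
  [   1.00    -0.40    -0.30]
  [  -0.45     1.00    -0.20]
  [  -0.10    -0.35     0.70]
Cofactors of I−A, C_ij = (−1)^(i+j)·(minor ij) (rows/columns in the sector order above):
  C_11 = (1.00)(0.70) − (-0.20)(-0.35) = 0.6300
  C_12 = −[(-0.45)(0.70) − (-0.20)(-0.10)] = 0.3350
  C_13 = (-0.45)(-0.35) − (1.00)(-0.10) = 0.2575
  C_21 = −[(-0.40)(0.70) − (-0.30)(-0.35)] = 0.3850
  C_22 = (1.00)(0.70) − (-0.30)(-0.10) = 0.6700
  C_23 = −[(1.00)(-0.35) − (-0.40)(-0.10)] = 0.3900
  C_31 = (-0.40)(-0.20) − (-0.30)(1.00) = 0.3800
  C_32 = −[(1.00)(-0.20) − (-0.30)(-0.45)] = 0.3350
  C_33 = (1.00)(1.00) − (-0.40)(-0.45) = 0.8200
det(I−A) = Σ_j (I−A)_1j·C_1j = (1.00)(0.6300) + (-0.40)(0.3350) + (-0.30)(0.2575) = 0.41875
adj(I−A) = Cᵀ =
  [ 0.6300   0.3850   0.3800]
  [ 0.3350   0.6700   0.3350]
  [ 0.2575   0.3900   0.8200]
(I − A)⁻¹ = adj(I−A) / det(I−A) ≈
  [   1.5045     0.9194     0.9075]
  [   0.8000     1.6000     0.8000]
  [   0.6149     0.9313     1.9582]
x = (I − A)⁻¹ d = adj(I−A)·d / det(I−A), with det(I−A) = 0.41875:
  x_1 = (0.6300·310 + 0.3850·340 + 0.3800·310) / 0.41875 = 444.00 / 0.41875 ≈ 1060.3
  x_2 = (0.3350·310 + 0.6700·340 + 0.3350·310) / 0.41875 = 435.50 / 0.41875 = 1040.0
  x_3 = (0.2575·310 + 0.3900·340 + 0.8200·310) / 0.41875 = 466.625 / 0.41875 ≈ 1114.3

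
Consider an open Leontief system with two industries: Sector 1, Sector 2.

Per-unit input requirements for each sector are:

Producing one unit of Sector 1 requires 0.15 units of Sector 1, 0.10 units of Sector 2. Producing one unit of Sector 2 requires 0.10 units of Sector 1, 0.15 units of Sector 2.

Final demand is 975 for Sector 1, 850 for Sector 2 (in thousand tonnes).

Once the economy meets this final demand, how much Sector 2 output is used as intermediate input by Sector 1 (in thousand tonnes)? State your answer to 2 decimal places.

z_21 = 128.25

I − A =
  [   0.85    -0.10]
  [  -0.10     0.85]
det(I−A) = (0.85)(0.85) − (-0.10)(-0.10) = 0.7125
adj(I−A) = [[0.85, 0.10], [0.10, 0.85]]
(I − A)⁻¹ = adj(I−A) / det(I−A) ≈
  [   1.1930     0.1404]
  [   0.1404     1.1930]
First solve x = (I − A)⁻¹ d = adj(I−A)·d / det(I−A); in particular x_1 = (0.85·975 + 0.10·850) / 0.7125 = 913.75 / 0.7125 ≈ 1282.4561.
Intermediate flow from 2 to 1: z_21 = a_21 · x_1 = 0.10 × 913.75 / 0.7125 = 91.375 / 0.7125 ≈ 128.25.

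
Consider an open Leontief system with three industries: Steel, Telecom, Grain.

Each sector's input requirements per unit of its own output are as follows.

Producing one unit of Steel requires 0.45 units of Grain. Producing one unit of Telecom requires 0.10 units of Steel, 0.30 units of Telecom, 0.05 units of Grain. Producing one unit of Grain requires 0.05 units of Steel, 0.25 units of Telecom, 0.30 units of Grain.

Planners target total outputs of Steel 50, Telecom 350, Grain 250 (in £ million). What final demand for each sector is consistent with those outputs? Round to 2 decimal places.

d_S = 2.50, d_T = 182.50, d_G = 135.00

I − A =
  [   1.00    -0.10    -0.05]
  [   0.00     0.70    -0.25]
  [  -0.45    -0.05     0.70]
d = (I − A) x:
  d_S = (+1.00)·50 + (-0.10)·350 + (-0.05)·250 = 2.50
  d_T = (+0.00)·50 + (+0.70)·350 + (-0.25)·250 = 182.50
  d_G = (-0.45)·50 + (-0.05)·350 + (+0.70)·250 = 135.00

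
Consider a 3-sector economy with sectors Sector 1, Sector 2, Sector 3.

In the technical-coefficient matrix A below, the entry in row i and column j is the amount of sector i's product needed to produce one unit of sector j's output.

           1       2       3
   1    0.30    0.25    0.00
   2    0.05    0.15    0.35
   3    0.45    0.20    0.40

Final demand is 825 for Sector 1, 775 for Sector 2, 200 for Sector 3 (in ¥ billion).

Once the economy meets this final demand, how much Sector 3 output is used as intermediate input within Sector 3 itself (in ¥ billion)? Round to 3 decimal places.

z_33 = 974.246

I − A =
  [   0.70    -0.25     0.00]
  [  -0.05     0.85    -0.35]
  [  -0.45    -0.20     0.60]
Cofactors of I−A, C_ij = (−1)^(i+j)·(minor ij) (rows/columns in the sector order above):
  C_11 = (0.85)(0.60) − (-0.35)(-0.20) = 0.4400
  C_12 = −[(-0.05)(0.60) − (-0.35)(-0.45)] = 0.1875
  C_13 = (-0.05)(-0.20) − (0.85)(-0.45) = 0.3925
  C_21 = −[(-0.25)(0.60) − (0.00)(-0.20)] = 0.1500
  C_22 = (0.70)(0.60) − (0.00)(-0.45) = 0.4200
  C_23 = −[(0.70)(-0.20) − (-0.25)(-0.45)] = 0.2525
  C_31 = (-0.25)(-0.35) − (0.00)(0.85) = 0.0875
  C_32 = −[(0.70)(-0.35) − (0.00)(-0.05)] = 0.2450
  C_33 = (0.70)(0.85) − (-0.25)(-0.05) = 0.5825
det(I−A) = Σ_j (I−A)_1j·C_1j = (0.70)(0.4400) + (-0.25)(0.1875) + (0.00)(0.3925) = 0.261125
adj(I−A) = Cᵀ =
  [ 0.4400   0.1500   0.0875]
  [ 0.1875   0.4200   0.2450]
  [ 0.3925   0.2525   0.5825]
(I − A)⁻¹ = adj(I−A) / det(I−A) ≈
  [   1.6850     0.5744     0.3351]
  [   0.7180     1.6084     0.9382]
  [   1.5031     0.9670     2.2307]
First solve x = (I − A)⁻¹ d = adj(I−A)·d / det(I−A); in particular x_3 = (0.3925·825 + 0.2525·775 + 0.5825·200) / 0.261125 = 636.00 / 0.261125 ≈ 2435.61513.
Intermediate flow from 3 to 3: z_33 = a_33 · x_3 = 0.40 × 636.00 / 0.261125 = 254.40 / 0.261125 ≈ 974.246.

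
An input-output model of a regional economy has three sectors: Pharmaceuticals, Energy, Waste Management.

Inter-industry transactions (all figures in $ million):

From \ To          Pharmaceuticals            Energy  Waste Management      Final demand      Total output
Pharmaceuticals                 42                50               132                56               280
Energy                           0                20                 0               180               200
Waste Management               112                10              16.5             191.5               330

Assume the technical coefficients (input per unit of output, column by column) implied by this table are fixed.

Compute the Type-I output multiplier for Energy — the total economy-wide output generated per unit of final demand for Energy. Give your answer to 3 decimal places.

m_E = 1.798

Technical coefficients a_ij = z_ij / X_j:
  a_PP = 42/280 = 0.15, a_EP = 0/280 = 0.00, a_WP = 112/280 = 0.40
  a_PE = 50/200 = 0.25, a_EE = 20/200 = 0.10, a_WE = 10/200 = 0.05
  a_PW = 132/330 = 0.40, a_EW = 0/330 = 0.00, a_WW = 16.5/330 = 0.05
I − A =
  [   0.85    -0.25    -0.40]
  [   0.00     0.90     0.00]
  [  -0.40    -0.05     0.95]
Cofactors of I−A, C_ij = (−1)^(i+j)·(minor ij) (rows/columns in the sector order above):
  C_11 = (0.90)(0.95) − (0.00)(-0.05) = 0.8550
  C_12 = −[(0.00)(0.95) − (0.00)(-0.40)] = 0.0000
  C_13 = (0.00)(-0.05) − (0.90)(-0.40) = 0.3600
  C_21 = −[(-0.25)(0.95) − (-0.40)(-0.05)] = 0.2575
  C_22 = (0.85)(0.95) − (-0.40)(-0.40) = 0.6475
  C_23 = −[(0.85)(-0.05) − (-0.25)(-0.40)] = 0.1425
  C_31 = (-0.25)(0.00) − (-0.40)(0.90) = 0.3600
  C_32 = −[(0.85)(0.00) − (-0.40)(0.00)] = 0.0000
  C_33 = (0.85)(0.90) − (-0.25)(0.00) = 0.7650
det(I−A) = Σ_j (I−A)_1j·C_1j = (0.85)(0.8550) + (-0.25)(0.0000) + (-0.40)(0.3600) = 0.58275
adj(I−A) = Cᵀ =
  [ 0.8550   0.2575   0.3600]
  [ 0.0000   0.6475   0.0000]
  [ 0.3600   0.1425   0.7650]
(I − A)⁻¹ = adj(I−A) / det(I−A) ≈
  [   1.4672     0.4419     0.6178]
  [   0.0000     1.1111     0.0000]
  [   0.6178     0.2445     1.3127]
The output multiplier for sector j is the column-j sum of the Leontief inverse (I − A)⁻¹ = adj(I−A) / det(I−A).
Column E of adj(I−A): (0.2575, 0.6475, 0.1425); det(I−A) = 0.58275.
m_E = (0.2575 + 0.6475 + 0.1425) / 0.58275 = 1.0475 / 0.58275 ≈ 1.798.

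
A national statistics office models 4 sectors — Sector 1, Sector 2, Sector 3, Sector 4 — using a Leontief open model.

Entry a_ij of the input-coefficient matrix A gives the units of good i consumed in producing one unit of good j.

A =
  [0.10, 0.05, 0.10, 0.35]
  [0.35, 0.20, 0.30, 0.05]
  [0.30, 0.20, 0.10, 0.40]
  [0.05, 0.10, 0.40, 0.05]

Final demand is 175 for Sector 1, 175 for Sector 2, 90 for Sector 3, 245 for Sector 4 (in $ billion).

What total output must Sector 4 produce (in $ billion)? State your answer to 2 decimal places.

x_4 = 717.47

I − A =
  [   0.90    -0.05    -0.10    -0.35]
  [  -0.35     0.80    -0.30    -0.05]
  [  -0.30    -0.20     0.90    -0.40]
  [  -0.05    -0.10    -0.40     0.95]
Compute the cofactors C_ij = (−1)^(i+j)·(3×3 minor ij) of I−A; the adjugate is their transpose:
adj(I−A) = Cᵀ =
  [ 0.47850   0.11725   0.21325   0.27225]
  [ 0.34300   0.53725   0.35175   0.30275]
  [ 0.32350   0.22925   0.63650   0.39925]
  [ 0.19750   0.15925   0.31625   0.54275]
det(I−A) = Σ_j (I−A)_1j·C_1j = (0.90)(0.47850) + (-0.05)(0.34300) + (-0.10)(0.32350) + (-0.35)(0.19750) = 0.312025
(I − A)⁻¹ = adj(I−A) / det(I−A) ≈
  [   1.5335     0.3758     0.6834     0.8725]
  [   1.0993     1.7218     1.1273     0.9703]
  [   1.0368     0.7347     2.0399     1.2795]
  [   0.6330     0.5104     1.0135     1.7394]
x = (I − A)⁻¹ d = adj(I−A)·d / det(I−A), with det(I−A) = 0.312025:
  x_1 = (0.47850·175 + 0.11725·175 + 0.21325·90 + 0.27225·245) / 0.312025 = 190.15 / 0.312025 ≈ 609.41
  x_2 = (0.34300·175 + 0.53725·175 + 0.35175·90 + 0.30275·245) / 0.312025 = 259.875 / 0.312025 ≈ 832.87
  x_3 = (0.32350·175 + 0.22925·175 + 0.63650·90 + 0.39925·245) / 0.312025 = 251.8325 / 0.312025 ≈ 807.09
  x_4 = (0.19750·175 + 0.15925·175 + 0.31625·90 + 0.54275·245) / 0.312025 = 223.8675 / 0.312025 ≈ 717.47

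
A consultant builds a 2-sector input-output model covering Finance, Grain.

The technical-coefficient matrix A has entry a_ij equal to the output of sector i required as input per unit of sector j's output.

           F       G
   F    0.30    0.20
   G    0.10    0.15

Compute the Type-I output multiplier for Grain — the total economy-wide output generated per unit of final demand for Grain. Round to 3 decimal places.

m_G = 1.565

I − A =
  [   0.70    -0.20]
  [  -0.10     0.85]
det(I−A) = (0.70)(0.85) − (-0.20)(-0.10) = 0.5750
adj(I−A) = [[0.85, 0.20], [0.10, 0.70]]
(I − A)⁻¹ = adj(I−A) / det(I−A) ≈
  [   1.4783     0.3478]
  [   0.1739     1.2174]
The output multiplier for sector j is the column-j sum of the Leontief inverse (I − A)⁻¹ = adj(I−A) / det(I−A).
Column G of adj(I−A): (0.20, 0.70); det(I−A) = 0.5750.
m_G = (0.20 + 0.70) / 0.5750 = 0.90 / 0.5750 ≈ 1.565.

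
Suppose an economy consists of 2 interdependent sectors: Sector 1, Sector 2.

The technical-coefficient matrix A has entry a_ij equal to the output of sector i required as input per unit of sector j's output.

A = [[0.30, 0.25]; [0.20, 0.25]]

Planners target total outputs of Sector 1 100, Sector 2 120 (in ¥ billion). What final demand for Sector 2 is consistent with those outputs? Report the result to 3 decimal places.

d_2 = 70.000

I − A =
  [   0.70    -0.25]
  [  -0.20     0.75]
d = (I − A) x:
  d_1 = (+0.70)·100 + (-0.25)·120 = 40.000
  d_2 = (-0.20)·100 + (+0.75)·120 = 70.000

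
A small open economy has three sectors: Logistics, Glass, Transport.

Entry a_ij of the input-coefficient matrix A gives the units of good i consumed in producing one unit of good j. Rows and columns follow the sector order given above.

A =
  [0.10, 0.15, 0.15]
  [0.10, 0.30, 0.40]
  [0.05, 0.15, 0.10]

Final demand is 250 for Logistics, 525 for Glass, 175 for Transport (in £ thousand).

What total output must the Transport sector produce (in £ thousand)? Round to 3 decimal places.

x_T = 398.645

I − A =
  [   0.90    -0.15    -0.15]
  [  -0.10     0.70    -0.40]
  [  -0.05    -0.15     0.90]
Cofactors of I−A, C_ij = (−1)^(i+j)·(minor ij) (rows/columns in the sector order above):
  C_11 = (0.70)(0.90) − (-0.40)(-0.15) = 0.5700
  C_12 = −[(-0.10)(0.90) − (-0.40)(-0.05)] = 0.1100
  C_13 = (-0.10)(-0.15) − (0.70)(-0.05) = 0.0500
  C_21 = −[(-0.15)(0.90) − (-0.15)(-0.15)] = 0.1575
  C_22 = (0.90)(0.90) − (-0.15)(-0.05) = 0.8025
  C_23 = −[(0.90)(-0.15) − (-0.15)(-0.05)] = 0.1425
  C_31 = (-0.15)(-0.40) − (-0.15)(0.70) = 0.1650
  C_32 = −[(0.90)(-0.40) − (-0.15)(-0.10)] = 0.3750
  C_33 = (0.90)(0.70) − (-0.15)(-0.10) = 0.6150
det(I−A) = Σ_j (I−A)_1j·C_1j = (0.90)(0.5700) + (-0.15)(0.1100) + (-0.15)(0.0500) = 0.4890
adj(I−A) = Cᵀ =
  [ 0.5700   0.1575   0.1650]
  [ 0.1100   0.8025   0.3750]
  [ 0.0500   0.1425   0.6150]
(I − A)⁻¹ = adj(I−A) / det(I−A) ≈
  [   1.1656     0.3221     0.3374]
  [   0.2249     1.6411     0.7669]
  [   0.1022     0.2914     1.2577]
x = (I − A)⁻¹ d = adj(I−A)·d / det(I−A), with det(I−A) = 0.4890:
  x_L = (0.5700·250 + 0.1575·525 + 0.1650·175) / 0.4890 = 254.0625 / 0.4890 ≈ 519.555
  x_G = (0.1100·250 + 0.8025·525 + 0.3750·175) / 0.4890 = 514.4375 / 0.4890 ≈ 1052.019
  x_T = (0.0500·250 + 0.1425·525 + 0.6150·175) / 0.4890 = 194.9375 / 0.4890 ≈ 398.645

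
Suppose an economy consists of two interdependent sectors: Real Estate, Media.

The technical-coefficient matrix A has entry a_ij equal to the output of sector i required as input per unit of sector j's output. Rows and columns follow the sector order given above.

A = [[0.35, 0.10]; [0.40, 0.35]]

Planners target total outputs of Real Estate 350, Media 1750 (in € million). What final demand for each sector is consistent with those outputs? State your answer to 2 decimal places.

I − A =
  [   0.65    -0.10]
  [  -0.40     0.65]
d = (I − A) x:
  d_R = (+0.65)·350 + (-0.10)·1750 = 52.50
  d_M = (-0.40)·350 + (+0.65)·1750 = 997.50

d_R = 52.50, d_M = 997.50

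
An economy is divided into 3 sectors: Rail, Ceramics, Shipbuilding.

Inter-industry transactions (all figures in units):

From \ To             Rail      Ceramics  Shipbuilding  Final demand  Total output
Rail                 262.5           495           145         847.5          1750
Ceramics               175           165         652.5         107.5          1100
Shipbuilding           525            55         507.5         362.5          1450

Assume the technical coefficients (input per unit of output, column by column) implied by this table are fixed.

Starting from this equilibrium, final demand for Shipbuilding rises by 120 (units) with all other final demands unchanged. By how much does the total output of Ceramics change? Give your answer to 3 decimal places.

Technical coefficients a_ij = z_ij / X_j:
  a_11 = 262.5/1750 = 0.15, a_21 = 175/1750 = 0.10, a_31 = 525/1750 = 0.30
  a_12 = 495/1100 = 0.45, a_22 = 165/1100 = 0.15, a_32 = 55/1100 = 0.05
  a_13 = 145/1450 = 0.10, a_23 = 652.5/1450 = 0.45, a_33 = 507.5/1450 = 0.35
I − A =
  [   0.85    -0.45    -0.10]
  [  -0.10     0.85    -0.45]
  [  -0.30    -0.05     0.65]
Cofactors of I−A, C_ij = (−1)^(i+j)·(minor ij) (rows/columns in the sector order above):
  C_11 = (0.85)(0.65) − (-0.45)(-0.05) = 0.5300
  C_12 = −[(-0.10)(0.65) − (-0.45)(-0.30)] = 0.2000
  C_13 = (-0.10)(-0.05) − (0.85)(-0.30) = 0.2600
  C_21 = −[(-0.45)(0.65) − (-0.10)(-0.05)] = 0.2975
  C_22 = (0.85)(0.65) − (-0.10)(-0.30) = 0.5225
  C_23 = −[(0.85)(-0.05) − (-0.45)(-0.30)] = 0.1775
  C_31 = (-0.45)(-0.45) − (-0.10)(0.85) = 0.2875
  C_32 = −[(0.85)(-0.45) − (-0.10)(-0.10)] = 0.3925
  C_33 = (0.85)(0.85) − (-0.45)(-0.10) = 0.6775
det(I−A) = Σ_j (I−A)_1j·C_1j = (0.85)(0.5300) + (-0.45)(0.2000) + (-0.10)(0.2600) = 0.3345
adj(I−A) = Cᵀ =
  [ 0.5300   0.2975   0.2875]
  [ 0.2000   0.5225   0.3925]
  [ 0.2600   0.1775   0.6775]
(I − A)⁻¹ = adj(I−A) / det(I−A) ≈
  [   1.5845     0.8894     0.8595]
  [   0.5979     1.5620     1.1734]
  [   0.7773     0.5306     2.0254]
Δx = (I − A)⁻¹ Δd with Δd having +120 in the Shipbuilding component and 0 elsewhere.
So Δx_2 = L_23 · (+120), where L_23 = adj(I−A)_23 / det(I−A) = 0.3925 / 0.3345.
Δx_2 = 0.3925 × (+120) / 0.3345 = 47.10 / 0.3345 ≈ 140.807.

Δx_2 = 140.807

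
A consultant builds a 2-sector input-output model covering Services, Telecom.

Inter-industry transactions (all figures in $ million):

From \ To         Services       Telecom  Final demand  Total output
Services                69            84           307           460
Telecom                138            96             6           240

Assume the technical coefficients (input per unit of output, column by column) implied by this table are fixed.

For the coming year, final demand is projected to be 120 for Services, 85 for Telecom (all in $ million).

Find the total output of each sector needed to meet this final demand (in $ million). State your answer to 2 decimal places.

x_1 = 251.23, x_2 = 267.28

Technical coefficients a_ij = z_ij / X_j:
  a_11 = 69/460 = 0.15, a_21 = 138/460 = 0.30
  a_12 = 84/240 = 0.35, a_22 = 96/240 = 0.40
I − A =
  [   0.85    -0.35]
  [  -0.30     0.60]
det(I−A) = (0.85)(0.60) − (-0.35)(-0.30) = 0.4050
adj(I−A) = [[0.60, 0.35], [0.30, 0.85]]
(I − A)⁻¹ = adj(I−A) / det(I−A) ≈
  [   1.4815     0.8642]
  [   0.7407     2.0988]
x = (I − A)⁻¹ d = adj(I−A)·d / det(I−A), with det(I−A) = 0.4050:
  x_1 = (0.60·120 + 0.35·85) / 0.4050 = 101.75 / 0.4050 ≈ 251.23
  x_2 = (0.30·120 + 0.85·85) / 0.4050 = 108.25 / 0.4050 ≈ 267.28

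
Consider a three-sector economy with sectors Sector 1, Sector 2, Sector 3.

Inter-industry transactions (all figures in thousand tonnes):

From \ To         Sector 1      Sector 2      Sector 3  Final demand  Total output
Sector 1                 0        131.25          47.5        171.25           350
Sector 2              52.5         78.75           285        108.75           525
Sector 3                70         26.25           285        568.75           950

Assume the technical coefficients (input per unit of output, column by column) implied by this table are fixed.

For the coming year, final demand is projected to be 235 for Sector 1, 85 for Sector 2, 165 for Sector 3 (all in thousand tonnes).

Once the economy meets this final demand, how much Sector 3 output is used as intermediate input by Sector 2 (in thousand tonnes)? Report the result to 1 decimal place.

z_32 = 14.0

Technical coefficients a_ij = z_ij / X_j:
  a_11 = 0/350 = 0.00, a_21 = 52.5/350 = 0.15, a_31 = 70/350 = 0.20
  a_12 = 131.25/525 = 0.25, a_22 = 78.75/525 = 0.15, a_32 = 26.25/525 = 0.05
  a_13 = 47.5/950 = 0.05, a_23 = 285/950 = 0.30, a_33 = 285/950 = 0.30
I − A =
  [   1.00    -0.25    -0.05]
  [  -0.15     0.85    -0.30]
  [  -0.20    -0.05     0.70]
Cofactors of I−A, C_ij = (−1)^(i+j)·(minor ij) (rows/columns in the sector order above):
  C_11 = (0.85)(0.70) − (-0.30)(-0.05) = 0.5800
  C_12 = −[(-0.15)(0.70) − (-0.30)(-0.20)] = 0.1650
  C_13 = (-0.15)(-0.05) − (0.85)(-0.20) = 0.1775
  C_21 = −[(-0.25)(0.70) − (-0.05)(-0.05)] = 0.1775
  C_22 = (1.00)(0.70) − (-0.05)(-0.20) = 0.6900
  C_23 = −[(1.00)(-0.05) − (-0.25)(-0.20)] = 0.1000
  C_31 = (-0.25)(-0.30) − (-0.05)(0.85) = 0.1175
  C_32 = −[(1.00)(-0.30) − (-0.05)(-0.15)] = 0.3075
  C_33 = (1.00)(0.85) − (-0.25)(-0.15) = 0.8125
det(I−A) = Σ_j (I−A)_1j·C_1j = (1.00)(0.5800) + (-0.25)(0.1650) + (-0.05)(0.1775) = 0.529875
adj(I−A) = Cᵀ =
  [ 0.5800   0.1775   0.1175]
  [ 0.1650   0.6900   0.3075]
  [ 0.1775   0.1000   0.8125]
(I − A)⁻¹ = adj(I−A) / det(I−A) ≈
  [   1.0946     0.3350     0.2218]
  [   0.3114     1.3022     0.5803]
  [   0.3350     0.1887     1.5334]
First solve x = (I − A)⁻¹ d = adj(I−A)·d / det(I−A); in particular x_2 = (0.1650·235 + 0.6900·85 + 0.3075·165) / 0.529875 = 148.1625 / 0.529875 ≈ 279.618.
Intermediate flow from 3 to 2: z_32 = a_32 · x_2 = 0.05 × 148.1625 / 0.529875 = 7.408125 / 0.529875 ≈ 14.0.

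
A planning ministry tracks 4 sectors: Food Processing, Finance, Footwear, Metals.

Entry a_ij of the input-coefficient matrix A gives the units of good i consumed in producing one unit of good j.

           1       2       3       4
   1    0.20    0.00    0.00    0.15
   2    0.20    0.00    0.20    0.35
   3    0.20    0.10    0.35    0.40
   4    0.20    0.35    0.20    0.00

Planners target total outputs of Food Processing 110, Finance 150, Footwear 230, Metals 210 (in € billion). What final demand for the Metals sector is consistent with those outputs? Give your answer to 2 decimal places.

d_4 = 89.50

I − A =
  [   0.80     0.00     0.00    -0.15]
  [  -0.20     1.00    -0.20    -0.35]
  [  -0.20    -0.10     0.65    -0.40]
  [  -0.20    -0.35    -0.20     1.00]
d = (I − A) x:
  d_1 = (+0.80)·110 + (+0.00)·150 + (+0.00)·230 + (-0.15)·210 = 56.50
  d_2 = (-0.20)·110 + (+1.00)·150 + (-0.20)·230 + (-0.35)·210 = 8.50
  d_3 = (-0.20)·110 + (-0.10)·150 + (+0.65)·230 + (-0.40)·210 = 28.50
  d_4 = (-0.20)·110 + (-0.35)·150 + (-0.20)·230 + (+1.00)·210 = 89.50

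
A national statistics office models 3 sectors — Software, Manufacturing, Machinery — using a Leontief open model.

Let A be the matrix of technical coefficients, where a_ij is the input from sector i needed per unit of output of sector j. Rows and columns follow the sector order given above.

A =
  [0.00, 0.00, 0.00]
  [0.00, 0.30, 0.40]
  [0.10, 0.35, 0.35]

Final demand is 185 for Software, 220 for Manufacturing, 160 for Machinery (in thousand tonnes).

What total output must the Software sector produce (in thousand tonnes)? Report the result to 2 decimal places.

I − A =
  [   1.00     0.00     0.00]
  [   0.00     0.70    -0.40]
  [  -0.10    -0.35     0.65]
Cofactors of I−A, C_ij = (−1)^(i+j)·(minor ij) (rows/columns in the sector order above):
  C_11 = (0.70)(0.65) − (-0.40)(-0.35) = 0.3150
  C_12 = −[(0.00)(0.65) − (-0.40)(-0.10)] = 0.0400
  C_13 = (0.00)(-0.35) − (0.70)(-0.10) = 0.0700
  C_21 = −[(0.00)(0.65) − (0.00)(-0.35)] = 0.0000
  C_22 = (1.00)(0.65) − (0.00)(-0.10) = 0.6500
  C_23 = −[(1.00)(-0.35) − (0.00)(-0.10)] = 0.3500
  C_31 = (0.00)(-0.40) − (0.00)(0.70) = 0.0000
  C_32 = −[(1.00)(-0.40) − (0.00)(0.00)] = 0.4000
  C_33 = (1.00)(0.70) − (0.00)(0.00) = 0.7000
det(I−A) = Σ_j (I−A)_1j·C_1j = (1.00)(0.3150) + (0.00)(0.0400) + (0.00)(0.0700) = 0.3150
adj(I−A) = Cᵀ =
  [ 0.3150   0.0000   0.0000]
  [ 0.0400   0.6500   0.4000]
  [ 0.0700   0.3500   0.7000]
(I − A)⁻¹ = adj(I−A) / det(I−A) ≈
  [   1.0000     0.0000     0.0000]
  [   0.1270     2.0635     1.2698]
  [   0.2222     1.1111     2.2222]
x = (I − A)⁻¹ d = adj(I−A)·d / det(I−A), with det(I−A) = 0.3150:
  x_1 = (0.3150·185 + 0.0000·220 + 0.0000·160) / 0.3150 = 58.275 / 0.3150 = 185.00
  x_2 = (0.0400·185 + 0.6500·220 + 0.4000·160) / 0.3150 = 214.40 / 0.3150 ≈ 680.63
  x_3 = (0.0700·185 + 0.3500·220 + 0.7000·160) / 0.3150 = 201.95 / 0.3150 ≈ 641.11

x_1 = 185.00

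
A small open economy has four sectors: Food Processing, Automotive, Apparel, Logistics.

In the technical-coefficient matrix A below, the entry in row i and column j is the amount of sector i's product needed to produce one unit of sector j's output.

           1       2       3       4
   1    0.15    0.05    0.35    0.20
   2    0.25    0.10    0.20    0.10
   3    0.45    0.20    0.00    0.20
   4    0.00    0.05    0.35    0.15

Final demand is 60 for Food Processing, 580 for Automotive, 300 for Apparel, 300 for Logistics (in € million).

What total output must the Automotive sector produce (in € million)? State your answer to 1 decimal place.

I − A =
  [   0.85    -0.05    -0.35    -0.20]
  [  -0.25     0.90    -0.20    -0.10]
  [  -0.45    -0.20     1.00    -0.20]
  [   0.00    -0.05    -0.35     0.85]
Compute the cofactors C_ij = (−1)^(i+j)·(3×3 minor ij) of I−A; the adjugate is their transpose:
adj(I−A) = Cᵀ =
  [ 0.654000   0.126000   0.341250   0.249000]
  [ 0.287250   0.497625   0.266125   0.188750]
  [ 0.387000   0.176625   0.632875   0.260750]
  [ 0.176250   0.102000   0.276250   0.554750]
det(I−A) = Σ_j (I−A)_1j·C_1j = (0.85)(0.654000) + (-0.05)(0.287250) + (-0.35)(0.387000) + (-0.20)(0.176250) = 0.3708375
(I − A)⁻¹ = adj(I−A) / det(I−A) ≈
  [   1.7636     0.3398     0.9202     0.6715]
  [   0.7746     1.3419     0.7176     0.5090]
  [   1.0436     0.4763     1.7066     0.7031]
  [   0.4753     0.2751     0.7449     1.4959]
x = (I − A)⁻¹ d = adj(I−A)·d / det(I−A), with det(I−A) = 0.3708375:
  x_1 = (0.654000·60 + 0.126000·580 + 0.341250·300 + 0.249000·300) / 0.3708375 = 289.395 / 0.3708375 ≈ 780.4
  x_2 = (0.287250·60 + 0.497625·580 + 0.266125·300 + 0.188750·300) / 0.3708375 = 442.32 / 0.3708375 ≈ 1192.8
  x_3 = (0.387000·60 + 0.176625·580 + 0.632875·300 + 0.260750·300) / 0.3708375 = 393.75 / 0.3708375 ≈ 1061.8
  x_4 = (0.176250·60 + 0.102000·580 + 0.276250·300 + 0.554750·300) / 0.3708375 = 319.035 / 0.3708375 ≈ 860.3

x_2 = 1192.8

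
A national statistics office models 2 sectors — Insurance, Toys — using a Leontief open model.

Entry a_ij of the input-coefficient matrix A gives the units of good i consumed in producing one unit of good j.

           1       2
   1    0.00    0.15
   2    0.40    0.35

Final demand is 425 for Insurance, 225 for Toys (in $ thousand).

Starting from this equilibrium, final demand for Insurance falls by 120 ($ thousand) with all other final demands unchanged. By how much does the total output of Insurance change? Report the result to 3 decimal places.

Δx_1 = -132.203

I − A =
  [   1.00    -0.15]
  [  -0.40     0.65]
det(I−A) = (1.00)(0.65) − (-0.15)(-0.40) = 0.5900
adj(I−A) = [[0.65, 0.15], [0.40, 1.00]]
(I − A)⁻¹ = adj(I−A) / det(I−A) ≈
  [   1.1017     0.2542]
  [   0.6780     1.6949]
Δx = (I − A)⁻¹ Δd with Δd having -120 in the Insurance component and 0 elsewhere.
So Δx_1 = L_11 · (-120), where L_11 = adj(I−A)_11 / det(I−A) = 0.65 / 0.5900.
Δx_1 = 0.65 × (-120) / 0.5900 = -78.00 / 0.5900 ≈ -132.203.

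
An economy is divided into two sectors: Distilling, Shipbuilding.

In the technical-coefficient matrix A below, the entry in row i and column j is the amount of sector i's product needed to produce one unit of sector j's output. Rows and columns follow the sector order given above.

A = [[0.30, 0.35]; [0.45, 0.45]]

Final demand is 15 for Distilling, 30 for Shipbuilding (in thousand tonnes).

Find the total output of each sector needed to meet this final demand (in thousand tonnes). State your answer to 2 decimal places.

x_1 = 82.42, x_2 = 121.98

I − A =
  [   0.70    -0.35]
  [  -0.45     0.55]
det(I−A) = (0.70)(0.55) − (-0.35)(-0.45) = 0.2275
adj(I−A) = [[0.55, 0.35], [0.45, 0.70]]
(I − A)⁻¹ = adj(I−A) / det(I−A) ≈
  [   2.4176     1.5385]
  [   1.9780     3.0769]
x = (I − A)⁻¹ d = adj(I−A)·d / det(I−A), with det(I−A) = 0.2275:
  x_1 = (0.55·15 + 0.35·30) / 0.2275 = 18.75 / 0.2275 ≈ 82.42
  x_2 = (0.45·15 + 0.70·30) / 0.2275 = 27.75 / 0.2275 ≈ 121.98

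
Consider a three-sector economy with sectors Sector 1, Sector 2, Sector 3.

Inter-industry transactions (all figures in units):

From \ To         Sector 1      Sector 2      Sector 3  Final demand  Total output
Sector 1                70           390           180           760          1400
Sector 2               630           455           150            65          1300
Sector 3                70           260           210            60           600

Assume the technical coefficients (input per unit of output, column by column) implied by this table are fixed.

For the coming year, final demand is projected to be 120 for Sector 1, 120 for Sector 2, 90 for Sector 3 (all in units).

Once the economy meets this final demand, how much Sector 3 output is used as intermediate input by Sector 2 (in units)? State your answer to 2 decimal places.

z_32 = 126.25

Technical coefficients a_ij = z_ij / X_j:
  a_11 = 70/1400 = 0.05, a_21 = 630/1400 = 0.45, a_31 = 70/1400 = 0.05
  a_12 = 390/1300 = 0.30, a_22 = 455/1300 = 0.35, a_32 = 260/1300 = 0.20
  a_13 = 180/600 = 0.30, a_23 = 150/600 = 0.25, a_33 = 210/600 = 0.35
I − A =
  [   0.95    -0.30    -0.30]
  [  -0.45     0.65    -0.25]
  [  -0.05    -0.20     0.65]
Cofactors of I−A, C_ij = (−1)^(i+j)·(minor ij) (rows/columns in the sector order above):
  C_11 = (0.65)(0.65) − (-0.25)(-0.20) = 0.3725
  C_12 = −[(-0.45)(0.65) − (-0.25)(-0.05)] = 0.3050
  C_13 = (-0.45)(-0.20) − (0.65)(-0.05) = 0.1225
  C_21 = −[(-0.30)(0.65) − (-0.30)(-0.20)] = 0.2550
  C_22 = (0.95)(0.65) − (-0.30)(-0.05) = 0.6025
  C_23 = −[(0.95)(-0.20) − (-0.30)(-0.05)] = 0.2050
  C_31 = (-0.30)(-0.25) − (-0.30)(0.65) = 0.2700
  C_32 = −[(0.95)(-0.25) − (-0.30)(-0.45)] = 0.3725
  C_33 = (0.95)(0.65) − (-0.30)(-0.45) = 0.4825
det(I−A) = Σ_j (I−A)_1j·C_1j = (0.95)(0.3725) + (-0.30)(0.3050) + (-0.30)(0.1225) = 0.225625
adj(I−A) = Cᵀ =
  [ 0.3725   0.2550   0.2700]
  [ 0.3050   0.6025   0.3725]
  [ 0.1225   0.2050   0.4825]
(I − A)⁻¹ = adj(I−A) / det(I−A) ≈
  [   1.6510     1.1302     1.1967]
  [   1.3518     2.6704     1.6510]
  [   0.5429     0.9086     2.1385]
First solve x = (I − A)⁻¹ d = adj(I−A)·d / det(I−A); in particular x_2 = (0.3050·120 + 0.6025·120 + 0.3725·90) / 0.225625 = 142.425 / 0.225625 ≈ 631.2465.
Intermediate flow from 3 to 2: z_32 = a_32 · x_2 = 0.20 × 142.425 / 0.225625 = 28.485 / 0.225625 ≈ 126.25.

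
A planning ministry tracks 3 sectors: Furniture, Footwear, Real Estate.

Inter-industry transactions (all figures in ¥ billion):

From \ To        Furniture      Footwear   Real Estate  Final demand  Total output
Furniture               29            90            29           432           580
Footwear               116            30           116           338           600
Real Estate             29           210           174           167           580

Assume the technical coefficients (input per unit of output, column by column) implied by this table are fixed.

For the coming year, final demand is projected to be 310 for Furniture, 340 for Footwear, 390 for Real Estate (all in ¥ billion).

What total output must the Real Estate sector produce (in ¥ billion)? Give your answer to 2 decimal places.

x_3 = 916.97

Technical coefficients a_ij = z_ij / X_j:
  a_11 = 29/580 = 0.05, a_21 = 116/580 = 0.20, a_31 = 29/580 = 0.05
  a_12 = 90/600 = 0.15, a_22 = 30/600 = 0.05, a_32 = 210/600 = 0.35
  a_13 = 29/580 = 0.05, a_23 = 116/580 = 0.20, a_33 = 174/580 = 0.30
I − A =
  [   0.95    -0.15    -0.05]
  [  -0.20     0.95    -0.20]
  [  -0.05    -0.35     0.70]
Cofactors of I−A, C_ij = (−1)^(i+j)·(minor ij) (rows/columns in the sector order above):
  C_11 = (0.95)(0.70) − (-0.20)(-0.35) = 0.5950
  C_12 = −[(-0.20)(0.70) − (-0.20)(-0.05)] = 0.1500
  C_13 = (-0.20)(-0.35) − (0.95)(-0.05) = 0.1175
  C_21 = −[(-0.15)(0.70) − (-0.05)(-0.35)] = 0.1225
  C_22 = (0.95)(0.70) − (-0.05)(-0.05) = 0.6625
  C_23 = −[(0.95)(-0.35) − (-0.15)(-0.05)] = 0.3400
  C_31 = (-0.15)(-0.20) − (-0.05)(0.95) = 0.0775
  C_32 = −[(0.95)(-0.20) − (-0.05)(-0.20)] = 0.2000
  C_33 = (0.95)(0.95) − (-0.15)(-0.20) = 0.8725
det(I−A) = Σ_j (I−A)_1j·C_1j = (0.95)(0.5950) + (-0.15)(0.1500) + (-0.05)(0.1175) = 0.536875
adj(I−A) = Cᵀ =
  [ 0.5950   0.1225   0.0775]
  [ 0.1500   0.6625   0.2000]
  [ 0.1175   0.3400   0.8725]
(I − A)⁻¹ = adj(I−A) / det(I−A) ≈
  [   1.1083     0.2282     0.1444]
  [   0.2794     1.2340     0.3725]
  [   0.2189     0.6333     1.6251]
x = (I − A)⁻¹ d = adj(I−A)·d / det(I−A), with det(I−A) = 0.536875:
  x_1 = (0.5950·310 + 0.1225·340 + 0.0775·390) / 0.536875 = 256.325 / 0.536875 ≈ 477.44
  x_2 = (0.1500·310 + 0.6625·340 + 0.2000·390) / 0.536875 = 349.75 / 0.536875 ≈ 651.46
  x_3 = (0.1175·310 + 0.3400·340 + 0.8725·390) / 0.536875 = 492.30 / 0.536875 ≈ 916.97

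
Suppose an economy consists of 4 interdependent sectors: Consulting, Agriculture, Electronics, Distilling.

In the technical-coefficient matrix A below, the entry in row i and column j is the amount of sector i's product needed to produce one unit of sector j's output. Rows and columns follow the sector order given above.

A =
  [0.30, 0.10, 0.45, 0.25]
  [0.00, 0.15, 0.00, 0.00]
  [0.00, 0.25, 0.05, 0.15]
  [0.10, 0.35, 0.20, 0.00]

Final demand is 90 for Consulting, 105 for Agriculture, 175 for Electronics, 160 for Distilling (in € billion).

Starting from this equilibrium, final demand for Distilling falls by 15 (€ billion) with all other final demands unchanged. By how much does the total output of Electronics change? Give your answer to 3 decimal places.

I − A =
  [   0.70    -0.10    -0.45    -0.25]
  [   0.00     0.85     0.00     0.00]
  [   0.00    -0.25     0.95    -0.15]
  [  -0.10    -0.35    -0.20     1.00]
Compute the cofactors C_ij = (−1)^(i+j)·(3×3 minor ij) of I−A; the adjugate is their transpose:
adj(I−A) = Cᵀ =
  [ 0.78200   0.32375   0.42500   0.25925]
  [ 0.00000   0.61350   0.00000   0.00000]
  [ 0.01275   0.20700   0.57375   0.08925]
  [ 0.08075   0.28850   0.15725   0.56525]
det(I−A) = Σ_j (I−A)_1j·C_1j = (0.70)(0.78200) + (-0.10)(0.00000) + (-0.45)(0.01275) + (-0.25)(0.08075) = 0.521475
(I − A)⁻¹ = adj(I−A) / det(I−A) ≈
  [   1.4996     0.6208     0.8150     0.4971]
  [   0.0000     1.1765     0.0000     0.0000]
  [   0.0244     0.3970     1.1002     0.1711]
  [   0.1548     0.5532     0.3015     1.0839]
Δx = (I − A)⁻¹ Δd with Δd having -15 in the Distilling component and 0 elsewhere.
So Δx_E = L_ED · (-15), where L_ED = adj(I−A)_ED / det(I−A) = 0.08925 / 0.521475.
Δx_E = 0.08925 × (-15) / 0.521475 = -1.33875 / 0.521475 ≈ -2.567.

Δx_E = -2.567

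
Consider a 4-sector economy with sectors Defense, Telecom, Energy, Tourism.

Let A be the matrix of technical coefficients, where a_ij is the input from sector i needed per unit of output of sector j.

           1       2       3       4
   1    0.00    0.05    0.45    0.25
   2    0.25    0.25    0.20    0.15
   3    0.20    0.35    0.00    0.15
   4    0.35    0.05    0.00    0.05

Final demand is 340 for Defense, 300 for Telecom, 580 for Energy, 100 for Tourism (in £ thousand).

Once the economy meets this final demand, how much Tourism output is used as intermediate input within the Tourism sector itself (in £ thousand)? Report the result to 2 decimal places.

I − A =
  [   1.00    -0.05    -0.45    -0.25]
  [  -0.25     0.75    -0.20    -0.15]
  [  -0.20    -0.35     1.00    -0.15]
  [  -0.35    -0.05     0.00     0.95]
Compute the cofactors C_ij = (−1)^(i+j)·(3×3 minor ij) of I−A; the adjugate is their transpose:
adj(I−A) = Cᵀ =
  [ 0.637000   0.213000   0.329250   0.253250]
  [ 0.338500   0.753375   0.303000   0.255875]
  [ 0.283750   0.324000   0.621750   0.224000]
  [ 0.252500   0.118125   0.137250   0.558625]
det(I−A) = Σ_j (I−A)_1j·C_1j = (1.00)(0.637000) + (-0.05)(0.338500) + (-0.45)(0.283750) + (-0.25)(0.252500) = 0.4292625
(I − A)⁻¹ = adj(I−A) / det(I−A) ≈
  [   1.4839     0.4962     0.7670     0.5900]
  [   0.7886     1.7550     0.7059     0.5961]
  [   0.6610     0.7548     1.4484     0.5218]
  [   0.5882     0.2752     0.3197     1.3014]
First solve x = (I − A)⁻¹ d = adj(I−A)·d / det(I−A); in particular x_4 = (0.252500·340 + 0.118125·300 + 0.137250·580 + 0.558625·100) / 0.4292625 = 256.755 / 0.4292625 ≈ 598.1305.
Intermediate flow from 4 to 4: z_44 = a_44 · x_4 = 0.05 × 256.755 / 0.4292625 = 12.83775 / 0.4292625 ≈ 29.91.

z_44 = 29.91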